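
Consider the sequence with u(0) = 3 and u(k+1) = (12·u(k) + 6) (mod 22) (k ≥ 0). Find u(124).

10

Listing terms: u(0) = 3, u(1) = 20, u(2) = 4, u(3) = 10, u(4) = 16, u(5) = 0, u(6) = 6, u(7) = 12, u(8) = 18, u(9) = 2, u(10) = 8, u(11) = 14, u(12) = 20.
Since u(12) = u(1) = 20, the sequence is eventually periodic: after a pre-period of length 1 it cycles with period 11.
For k ≥ 1, u(k) depends only on (k - 1) mod 11. (124 - 1) mod 11 = 2, so u(124) = u(3) = 10.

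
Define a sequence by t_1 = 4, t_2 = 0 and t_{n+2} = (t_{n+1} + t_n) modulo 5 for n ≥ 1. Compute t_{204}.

Listing terms: t_1 = 4; t_2 = 0; t_3 = 4; t_4 = 4; t_5 = 3; t_6 = 2; t_7 = 0; t_8 = 2; t_9 = 2; t_{10} = 4; t_{11} = 1; t_{12} = 0; t_{13} = 1; t_{14} = 1; t_{15} = 2; t_{16} = 3; t_{17} = 0; t_{18} = 3; t_{19} = 3; t_{20} = 1; t_{21} = 4; t_{22} = 0.
The sequence repeats with period 20.
So t_{204} = t_{1 + ((204-1) mod 20)} = t_4 = 4.

4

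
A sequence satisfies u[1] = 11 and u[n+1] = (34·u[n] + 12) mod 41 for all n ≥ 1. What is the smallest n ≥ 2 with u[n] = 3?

35

Computing terms: u[1] = 11; u[2] = 17; u[3] = 16; u[4] = 23; u[5] = 15; u[6] = 30; u[7] = 7; u[8] = 4; u[9] = 25; u[10] = 1; u[11] = 5; u[12] = 18; u[13] = 9; u[14] = 31; u[15] = 0; u[16] = 12; u[17] = 10; u[18] = 24; u[19] = 8; u[20] = 38; u[21] = 33; u[22] = 27; u[23] = 28; u[24] = 21; u[25] = 29; u[26] = 14; u[27] = 37; u[28] = 40; u[29] = 19; u[30] = 2; u[31] = 39; u[32] = 26; u[33] = 35; u[34] = 13; u[35] = 3; u[36] = 32; u[37] = 34; u[38] = 20; u[39] = 36; u[40] = 6; u[41] = 11.
The sequence repeats with period 40.
The value 3 first appears (with n ≥ 2) at u[35].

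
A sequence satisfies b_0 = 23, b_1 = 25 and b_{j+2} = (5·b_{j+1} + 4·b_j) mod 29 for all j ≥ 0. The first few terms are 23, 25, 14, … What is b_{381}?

Computing terms: b_0 = 23; b_1 = 25; b_2 = 14; b_3 = 25; b_4 = 7; b_5 = 19; b_6 = 7; b_7 = 24; b_8 = 3; b_9 = 24; b_{10} = 16; b_{11} = 2; b_{12} = 16; b_{13} = 1; b_{14} = 11; b_{15} = 1; b_{16} = 20; b_{17} = 17; b_{18} = 20; b_{19} = 23; b_{20} = 21; b_{21} = 23; b_{22} = 25.
Since (b_{21}, b_{22}) = (b_0, b_1) = (23, 25) (two consecutive terms determine the rest), the sequence is periodic with period 21.
So b_{381} = b_{0 + ((381-0) mod 21)} = b_3 = 25.

25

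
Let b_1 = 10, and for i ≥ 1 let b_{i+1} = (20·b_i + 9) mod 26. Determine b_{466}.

19

b_1 = 10,  b_2 = 1,  b_3 = 3,  b_4 = 17,  b_5 = 11,  b_6 = 21,  b_7 = 13,  b_8 = 9,  b_9 = 7,  b_{10} = 19,  b_{11} = 25,  b_{12} = 15,  b_{13} = 23,  b_{14} = 1.
Since b_{14} = b_2 = 1, the sequence is eventually periodic: after a pre-period of length 1 it cycles with period 12.
For i ≥ 2, b_i depends only on (i - 2) mod 12. (466 - 2) mod 12 = 8, so b_{466} = b_{10} = 19.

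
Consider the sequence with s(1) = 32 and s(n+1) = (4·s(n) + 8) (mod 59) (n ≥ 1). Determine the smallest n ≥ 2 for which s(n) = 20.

Computing terms: s(1) = 32, s(2) = 18, s(3) = 21, s(4) = 33, s(5) = 22, s(6) = 37, s(7) = 38, s(8) = 42, s(9) = 58, s(10) = 4, s(11) = 24, s(12) = 45, s(13) = 11, s(14) = 52, s(15) = 39, s(16) = 46, s(17) = 15, s(18) = 9, s(19) = 44, s(20) = 7, s(21) = 36, s(22) = 34, s(23) = 26, s(24) = 53, s(25) = 43, s(26) = 3, s(27) = 20, s(28) = 29, s(29) = 6, s(30) = 32.
The sequence repeats with period 29.
The value 20 first appears (with n ≥ 2) at s(27).

27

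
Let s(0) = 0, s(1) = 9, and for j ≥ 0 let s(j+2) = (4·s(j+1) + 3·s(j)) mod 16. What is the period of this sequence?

Listing terms: s(0) = 0; s(1) = 9; s(2) = 4; s(3) = 11; s(4) = 8; s(5) = 1; s(6) = 12; s(7) = 3; s(8) = 0; s(9) = 9.
Since (s(8), s(9)) = (s(0), s(1)) = (0, 9) (two consecutive terms determine the rest), the sequence is periodic with period 8.

8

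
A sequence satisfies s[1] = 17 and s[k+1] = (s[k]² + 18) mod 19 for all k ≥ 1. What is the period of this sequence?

3

Computing terms: s[1] = 17; s[2] = 3; s[3] = 8; s[4] = 6; s[5] = 16; s[6] = 8.
Since s[6] = s[3] = 8, the sequence is eventually periodic: after a pre-period of length 2 it cycles with period 3.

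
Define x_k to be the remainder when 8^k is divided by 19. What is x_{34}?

11

x_1 = 8, x_2 = 7, x_3 = 18, x_4 = 11, x_5 = 12, x_6 = 1, x_7 = 8.
Since x_7 = x_1 = 8, the sequence is periodic with period 6.
(34 - 1) mod 6 = 3, so x_{34} = x_4 = 11.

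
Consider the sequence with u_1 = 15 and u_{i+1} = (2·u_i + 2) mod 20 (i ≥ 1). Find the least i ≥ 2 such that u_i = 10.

We have u_1 = 15,  u_2 = 12,  u_3 = 6,  u_4 = 14,  u_5 = 10,  u_6 = 2,  u_7 = 6.
Since u_7 = u_3 = 6, the sequence is eventually periodic: after a pre-period of length 2 it cycles with period 4.
The value 10 first appears (with i ≥ 2) at u_5.

5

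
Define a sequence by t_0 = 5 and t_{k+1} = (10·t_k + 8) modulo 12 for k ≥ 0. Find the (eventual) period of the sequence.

t_0 = 5, t_1 = 10, t_2 = 0, t_3 = 8, t_4 = 4, t_5 = 0.
Since t_5 = t_2 = 0, the sequence is eventually periodic: after a pre-period of length 2 it cycles with period 3.

3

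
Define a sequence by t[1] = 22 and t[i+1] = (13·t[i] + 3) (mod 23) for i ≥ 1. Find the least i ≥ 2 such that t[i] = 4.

Listing terms: t[1] = 22,  t[2] = 13,  t[3] = 11,  t[4] = 8,  t[5] = 15,  t[6] = 14,  t[7] = 1,  t[8] = 16,  t[9] = 4,  t[10] = 9,  t[11] = 5,  t[12] = 22.
Since t[12] = t[1] = 22, the sequence is periodic with period 11.
The value 4 first appears (with i ≥ 2) at t[9].

9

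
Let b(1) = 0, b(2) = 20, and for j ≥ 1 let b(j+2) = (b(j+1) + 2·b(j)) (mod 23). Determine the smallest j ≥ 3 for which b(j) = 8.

5

Listing terms: b(1) = 0,  b(2) = 20,  b(3) = 20,  b(4) = 14,  b(5) = 8,  b(6) = 13,  b(7) = 6,  b(8) = 9,  b(9) = 21,  b(10) = 16,  b(11) = 12,  b(12) = 21,  b(13) = 22,  b(14) = 18,  b(15) = 16,  b(16) = 6,  b(17) = 15,  b(18) = 4,  b(19) = 11,  b(20) = 19,  b(21) = 18,  b(22) = 10,  b(23) = 0,  b(24) = 20.
Since (b(23), b(24)) = (b(1), b(2)) = (0, 20) (two consecutive terms determine the rest), the sequence is periodic with period 22.
The value 8 first appears (with j ≥ 3) at b(5).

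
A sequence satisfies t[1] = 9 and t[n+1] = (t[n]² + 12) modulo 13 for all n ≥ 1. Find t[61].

Listing terms: t[1] = 9,  t[2] = 2,  t[3] = 3,  t[4] = 8,  t[5] = 11,  t[6] = 3.
Since t[6] = t[3] = 3, the sequence is eventually periodic: after a pre-period of length 2 it cycles with period 3.
For n ≥ 3, t[n] depends only on (n - 3) mod 3. (61 - 3) mod 3 = 1, so t[61] = t[4] = 8.

8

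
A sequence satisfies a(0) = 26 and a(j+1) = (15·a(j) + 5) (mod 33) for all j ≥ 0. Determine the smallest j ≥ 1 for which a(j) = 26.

Listing terms: a(0) = 26, a(1) = 32, a(2) = 23, a(3) = 20, a(4) = 8, a(5) = 26.
Since a(5) = a(0) = 26, the sequence is periodic with period 5.
The value 26 next appears (with j ≥ 1) at a(5).

5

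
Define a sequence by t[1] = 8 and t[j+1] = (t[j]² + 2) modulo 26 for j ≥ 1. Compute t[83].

16

Listing terms: t[1] = 8, t[2] = 14, t[3] = 16, t[4] = 24, t[5] = 6, t[6] = 12, t[7] = 16.
Since t[7] = t[3] = 16, the sequence is eventually periodic: after a pre-period of length 2 it cycles with period 4.
For j ≥ 3, t[j] depends only on (j - 3) mod 4. (83 - 3) mod 4 = 0, so t[83] = t[3] = 16.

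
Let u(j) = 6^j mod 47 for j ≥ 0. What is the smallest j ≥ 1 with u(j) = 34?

13

We have u(0) = 1, u(1) = 6, u(2) = 36, u(3) = 28, u(4) = 27, u(5) = 21, u(6) = 32, u(7) = 4, u(8) = 24, u(9) = 3, u(10) = 18, u(11) = 14, u(12) = 37, u(13) = 34, u(14) = 16, u(15) = 2, u(16) = 12, u(17) = 25, u(18) = 9, u(19) = 7, u(20) = 42, u(21) = 17, u(22) = 8, u(23) = 1.
The sequence repeats with period 23.
The value 34 first appears (with j ≥ 1) at u(13).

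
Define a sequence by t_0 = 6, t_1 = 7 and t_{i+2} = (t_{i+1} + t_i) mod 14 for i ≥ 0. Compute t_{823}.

13

Computing terms: t_0 = 6, t_1 = 7, t_2 = 13, t_3 = 6, t_4 = 5, t_5 = 11, t_6 = 2, t_7 = 13, t_8 = 1, t_9 = 0, t_{10} = 1, t_{11} = 1, t_{12} = 2, t_{13} = 3, t_{14} = 5, t_{15} = 8, t_{16} = 13, t_{17} = 7, t_{18} = 6, t_{19} = 13, t_{20} = 5, t_{21} = 4, t_{22} = 9, t_{23} = 13, t_{24} = 8, t_{25} = 7, t_{26} = 1, t_{27} = 8, t_{28} = 9, t_{29} = 3, t_{30} = 12, t_{31} = 1, t_{32} = 13, t_{33} = 0, t_{34} = 13, t_{35} = 13, t_{36} = 12, t_{37} = 11, t_{38} = 9, t_{39} = 6, t_{40} = 1, t_{41} = 7, t_{42} = 8, t_{43} = 1, t_{44} = 9, t_{45} = 10, t_{46} = 5, t_{47} = 1, t_{48} = 6, t_{49} = 7.
The sequence repeats with period 48.
(823 - 0) mod 48 = 7, so t_{823} = t_7 = 13.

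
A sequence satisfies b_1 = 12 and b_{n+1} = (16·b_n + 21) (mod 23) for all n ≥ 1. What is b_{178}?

Listing terms: b_1 = 12, b_2 = 6, b_3 = 2, b_4 = 7, b_5 = 18, b_6 = 10, b_7 = 20, b_8 = 19, b_9 = 3, b_{10} = 0, b_{11} = 21, b_{12} = 12.
Since b_{12} = b_1 = 12, the sequence is periodic with period 11.
(178 - 1) mod 11 = 1, so b_{178} = b_2 = 6.

6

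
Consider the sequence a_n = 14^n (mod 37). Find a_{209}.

Listing terms: a_1 = 14; a_2 = 11; a_3 = 6; a_4 = 10; a_5 = 29; a_6 = 36; a_7 = 23; a_8 = 26; a_9 = 31; a_{10} = 27; a_{11} = 8; a_{12} = 1; a_{13} = 14.
Since a_{13} = a_1 = 14, the sequence is periodic with period 12.
(209 - 1) mod 12 = 4, so a_{209} = a_5 = 29.

29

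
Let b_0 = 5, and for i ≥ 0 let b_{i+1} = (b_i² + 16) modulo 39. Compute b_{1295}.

38

Listing terms: b_0 = 5,  b_1 = 2,  b_2 = 20,  b_3 = 26,  b_4 = 29,  b_5 = 38,  b_6 = 17,  b_7 = 32,  b_8 = 26.
Since b_8 = b_3 = 26, the sequence is eventually periodic: after a pre-period of length 3 it cycles with period 5.
For i ≥ 3, b_i depends only on (i - 3) mod 5. (1295 - 3) mod 5 = 2, so b_{1295} = b_5 = 38.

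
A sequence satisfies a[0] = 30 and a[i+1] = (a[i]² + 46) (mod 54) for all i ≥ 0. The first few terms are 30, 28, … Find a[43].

We have a[0] = 30,  a[1] = 28,  a[2] = 20,  a[3] = 14,  a[4] = 26,  a[5] = 20.
Since a[5] = a[2] = 20, the sequence is eventually periodic: after a pre-period of length 2 it cycles with period 3.
For i ≥ 2, a[i] depends only on (i - 2) mod 3. (43 - 2) mod 3 = 2, so a[43] = a[4] = 26.

26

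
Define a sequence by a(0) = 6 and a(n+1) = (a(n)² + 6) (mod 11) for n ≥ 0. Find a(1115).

Listing terms: a(0) = 6, a(1) = 9, a(2) = 10, a(3) = 7, a(4) = 0, a(5) = 6.
The sequence repeats with period 5.
So a(1115) = a(0 + ((1115-0) mod 5)) = a(0) = 6.

6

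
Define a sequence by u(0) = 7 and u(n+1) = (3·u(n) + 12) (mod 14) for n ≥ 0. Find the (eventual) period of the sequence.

6

Listing terms: u(0) = 7, u(1) = 5, u(2) = 13, u(3) = 9, u(4) = 11, u(5) = 3, u(6) = 7.
The sequence repeats with period 6.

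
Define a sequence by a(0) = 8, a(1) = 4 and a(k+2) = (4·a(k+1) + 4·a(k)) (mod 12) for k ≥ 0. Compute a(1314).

0

Listing terms: a(0) = 8,  a(1) = 4,  a(2) = 0,  a(3) = 4,  a(4) = 4,  a(5) = 8,  a(6) = 0,  a(7) = 8,  a(8) = 8,  a(9) = 4.
Since (a(8), a(9)) = (a(0), a(1)) = (8, 4) (two consecutive terms determine the rest), the sequence is periodic with period 8.
So a(1314) = a(0 + ((1314-0) mod 8)) = a(2) = 0.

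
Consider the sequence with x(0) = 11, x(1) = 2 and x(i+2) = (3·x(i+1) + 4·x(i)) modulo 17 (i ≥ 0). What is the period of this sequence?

4

Listing terms: x(0) = 11; x(1) = 2; x(2) = 16; x(3) = 5; x(4) = 11; x(5) = 2.
The sequence repeats with period 4.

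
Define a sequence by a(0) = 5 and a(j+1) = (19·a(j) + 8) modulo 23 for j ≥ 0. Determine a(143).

12

We have a(0) = 5; a(1) = 11; a(2) = 10; a(3) = 14; a(4) = 21; a(5) = 16; a(6) = 13; a(7) = 2; a(8) = 0; a(9) = 8; a(10) = 22; a(11) = 12; a(12) = 6; a(13) = 7; a(14) = 3; a(15) = 19; a(16) = 1; a(17) = 4; a(18) = 15; a(19) = 17; a(20) = 9; a(21) = 18; a(22) = 5.
The sequence repeats with period 22.
So a(143) = a(0 + ((143-0) mod 22)) = a(11) = 12.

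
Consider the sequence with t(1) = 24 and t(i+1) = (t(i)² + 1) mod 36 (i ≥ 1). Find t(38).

Listing terms: t(1) = 24; t(2) = 1; t(3) = 2; t(4) = 5; t(5) = 26; t(6) = 29; t(7) = 14; t(8) = 17; t(9) = 2.
Since t(9) = t(3) = 2, the sequence is eventually periodic: after a pre-period of length 2 it cycles with period 6.
For i ≥ 3, t(i) depends only on (i - 3) mod 6. (38 - 3) mod 6 = 5, so t(38) = t(8) = 17.

17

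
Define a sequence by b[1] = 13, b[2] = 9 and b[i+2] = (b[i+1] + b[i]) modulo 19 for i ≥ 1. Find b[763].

We have b[1] = 13, b[2] = 9, b[3] = 3, b[4] = 12, b[5] = 15, b[6] = 8, b[7] = 4, b[8] = 12, b[9] = 16, b[10] = 9, b[11] = 6, b[12] = 15, b[13] = 2, b[14] = 17, b[15] = 0, b[16] = 17, b[17] = 17, b[18] = 15, b[19] = 13, b[20] = 9.
Since (b[19], b[20]) = (b[1], b[2]) = (13, 9) (two consecutive terms determine the rest), the sequence is periodic with period 18.
So b[763] = b[1 + ((763-1) mod 18)] = b[7] = 4.

4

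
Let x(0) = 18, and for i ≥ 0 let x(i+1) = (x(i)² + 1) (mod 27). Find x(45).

5

Listing terms: x(0) = 18; x(1) = 1; x(2) = 2; x(3) = 5; x(4) = 26; x(5) = 2.
Since x(5) = x(2) = 2, the sequence is eventually periodic: after a pre-period of length 2 it cycles with period 3.
For i ≥ 2, x(i) depends only on (i - 2) mod 3. (45 - 2) mod 3 = 1, so x(45) = x(3) = 5.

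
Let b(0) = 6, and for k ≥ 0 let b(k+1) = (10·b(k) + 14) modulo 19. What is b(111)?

Listing terms: b(0) = 6, b(1) = 17, b(2) = 13, b(3) = 11, b(4) = 10, b(5) = 0, b(6) = 14, b(7) = 2, b(8) = 15, b(9) = 12, b(10) = 1, b(11) = 5, b(12) = 7, b(13) = 8, b(14) = 18, b(15) = 4, b(16) = 16, b(17) = 3, b(18) = 6.
Since b(18) = b(0) = 6, the sequence is periodic with period 18.
So b(111) = b(0 + ((111-0) mod 18)) = b(3) = 11.

11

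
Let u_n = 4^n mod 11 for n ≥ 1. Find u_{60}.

1

Computing terms: u_1 = 4; u_2 = 5; u_3 = 9; u_4 = 3; u_5 = 1; u_6 = 4.
Since u_6 = u_1 = 4, the sequence is periodic with period 5.
(60 - 1) mod 5 = 4, so u_{60} = u_5 = 1.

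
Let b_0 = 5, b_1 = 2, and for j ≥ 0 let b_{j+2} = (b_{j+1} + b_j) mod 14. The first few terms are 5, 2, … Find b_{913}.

2

Computing terms: b_0 = 5,  b_1 = 2,  b_2 = 7,  b_3 = 9,  b_4 = 2,  b_5 = 11,  b_6 = 13,  b_7 = 10,  b_8 = 9,  b_9 = 5,  b_{10} = 0,  b_{11} = 5,  b_{12} = 5,  b_{13} = 10,  b_{14} = 1,  b_{15} = 11,  b_{16} = 12,  b_{17} = 9,  b_{18} = 7,  b_{19} = 2,  b_{20} = 9,  b_{21} = 11,  b_{22} = 6,  b_{23} = 3,  b_{24} = 9,  b_{25} = 12,  b_{26} = 7,  b_{27} = 5,  b_{28} = 12,  b_{29} = 3,  b_{30} = 1,  b_{31} = 4,  b_{32} = 5,  b_{33} = 9,  b_{34} = 0,  b_{35} = 9,  b_{36} = 9,  b_{37} = 4,  b_{38} = 13,  b_{39} = 3,  b_{40} = 2,  b_{41} = 5,  b_{42} = 7,  b_{43} = 12,  b_{44} = 5,  b_{45} = 3,  b_{46} = 8,  b_{47} = 11,  b_{48} = 5,  b_{49} = 2.
Since (b_{48}, b_{49}) = (b_0, b_1) = (5, 2) (two consecutive terms determine the rest), the sequence is periodic with period 48.
(913 - 0) mod 48 = 1, so b_{913} = b_1 = 2.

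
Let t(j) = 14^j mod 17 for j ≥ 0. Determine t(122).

t(0) = 1,  t(1) = 14,  t(2) = 9,  t(3) = 7,  t(4) = 13,  t(5) = 12,  t(6) = 15,  t(7) = 6,  t(8) = 16,  t(9) = 3,  t(10) = 8,  t(11) = 10,  t(12) = 4,  t(13) = 5,  t(14) = 2,  t(15) = 11,  t(16) = 1.
The sequence repeats with period 16.
(122 - 0) mod 16 = 10, so t(122) = t(10) = 8.

8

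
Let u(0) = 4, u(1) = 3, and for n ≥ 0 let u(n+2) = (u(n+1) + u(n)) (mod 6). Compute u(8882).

We have u(0) = 4, u(1) = 3, u(2) = 1, u(3) = 4, u(4) = 5, u(5) = 3, u(6) = 2, u(7) = 5, u(8) = 1, u(9) = 0, u(10) = 1, u(11) = 1, u(12) = 2, u(13) = 3, u(14) = 5, u(15) = 2, u(16) = 1, u(17) = 3, u(18) = 4, u(19) = 1, u(20) = 5, u(21) = 0, u(22) = 5, u(23) = 5, u(24) = 4, u(25) = 3.
The sequence repeats with period 24.
So u(8882) = u(0 + ((8882-0) mod 24)) = u(2) = 1.

1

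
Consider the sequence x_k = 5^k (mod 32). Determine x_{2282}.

Computing terms: x_1 = 5; x_2 = 25; x_3 = 29; x_4 = 17; x_5 = 21; x_6 = 9; x_7 = 13; x_8 = 1; x_9 = 5.
Since x_9 = x_1 = 5, the sequence is periodic with period 8.
So x_{2282} = x_{1 + ((2282-1) mod 8)} = x_2 = 25.

25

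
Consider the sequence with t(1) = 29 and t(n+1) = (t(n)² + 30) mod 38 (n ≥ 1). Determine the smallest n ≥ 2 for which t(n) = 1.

3

Listing terms: t(1) = 29; t(2) = 35; t(3) = 1; t(4) = 31; t(5) = 3; t(6) = 1.
Since t(6) = t(3) = 1, the sequence is eventually periodic: after a pre-period of length 2 it cycles with period 3.
The value 1 first appears (with n ≥ 2) at t(3).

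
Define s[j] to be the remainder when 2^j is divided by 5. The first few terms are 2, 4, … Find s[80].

1

Computing terms: s[1] = 2,  s[2] = 4,  s[3] = 3,  s[4] = 1,  s[5] = 2.
Since s[5] = s[1] = 2, the sequence is periodic with period 4.
(80 - 1) mod 4 = 3, so s[80] = s[4] = 1.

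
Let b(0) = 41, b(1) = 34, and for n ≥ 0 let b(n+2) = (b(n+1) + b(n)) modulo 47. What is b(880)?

6

We have b(0) = 41,  b(1) = 34,  b(2) = 28,  b(3) = 15,  b(4) = 43,  b(5) = 11,  b(6) = 7,  b(7) = 18,  b(8) = 25,  b(9) = 43,  b(10) = 21,  b(11) = 17,  b(12) = 38,  b(13) = 8,  b(14) = 46,  b(15) = 7,  b(16) = 6,  b(17) = 13,  b(18) = 19,  b(19) = 32,  b(20) = 4,  b(21) = 36,  b(22) = 40,  b(23) = 29,  b(24) = 22,  b(25) = 4,  b(26) = 26,  b(27) = 30,  b(28) = 9,  b(29) = 39,  b(30) = 1,  b(31) = 40,  b(32) = 41,  b(33) = 34.
Since (b(32), b(33)) = (b(0), b(1)) = (41, 34) (two consecutive terms determine the rest), the sequence is periodic with period 32.
(880 - 0) mod 32 = 16, so b(880) = b(16) = 6.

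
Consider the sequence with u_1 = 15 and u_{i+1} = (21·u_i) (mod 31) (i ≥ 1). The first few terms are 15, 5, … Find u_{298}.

Computing terms: u_1 = 15,  u_2 = 5,  u_3 = 12,  u_4 = 4,  u_5 = 22,  u_6 = 28,  u_7 = 30,  u_8 = 10,  u_9 = 24,  u_{10} = 8,  u_{11} = 13,  u_{12} = 25,  u_{13} = 29,  u_{14} = 20,  u_{15} = 17,  u_{16} = 16,  u_{17} = 26,  u_{18} = 19,  u_{19} = 27,  u_{20} = 9,  u_{21} = 3,  u_{22} = 1,  u_{23} = 21,  u_{24} = 7,  u_{25} = 23,  u_{26} = 18,  u_{27} = 6,  u_{28} = 2,  u_{29} = 11,  u_{30} = 14,  u_{31} = 15.
The sequence repeats with period 30.
(298 - 1) mod 30 = 27, so u_{298} = u_{28} = 2.

2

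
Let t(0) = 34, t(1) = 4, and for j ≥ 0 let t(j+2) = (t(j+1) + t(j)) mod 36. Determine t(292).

We have t(0) = 34,  t(1) = 4,  t(2) = 2,  t(3) = 6,  t(4) = 8,  t(5) = 14,  t(6) = 22,  t(7) = 0,  t(8) = 22,  t(9) = 22,  t(10) = 8,  t(11) = 30,  t(12) = 2,  t(13) = 32,  t(14) = 34,  t(15) = 30,  t(16) = 28,  t(17) = 22,  t(18) = 14,  t(19) = 0,  t(20) = 14,  t(21) = 14,  t(22) = 28,  t(23) = 6,  t(24) = 34,  t(25) = 4.
Since (t(24), t(25)) = (t(0), t(1)) = (34, 4) (two consecutive terms determine the rest), the sequence is periodic with period 24.
So t(292) = t(0 + ((292-0) mod 24)) = t(4) = 8.

8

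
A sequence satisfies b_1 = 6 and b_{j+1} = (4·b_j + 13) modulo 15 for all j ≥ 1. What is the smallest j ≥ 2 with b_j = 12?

4

Computing terms: b_1 = 6, b_2 = 7, b_3 = 11, b_4 = 12, b_5 = 1, b_6 = 2, b_7 = 6.
The sequence repeats with period 6.
The value 12 first appears (with j ≥ 2) at b_4.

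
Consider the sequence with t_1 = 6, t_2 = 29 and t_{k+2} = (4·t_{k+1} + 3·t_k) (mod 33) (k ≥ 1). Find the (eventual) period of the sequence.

We have t_1 = 6, t_2 = 29, t_3 = 2, t_4 = 29, t_5 = 23, t_6 = 14, t_7 = 26, t_8 = 14, t_9 = 2, t_{10} = 17, t_{11} = 8, t_{12} = 17, t_{13} = 26, t_{14} = 23, t_{15} = 5, t_{16} = 23, t_{17} = 8, t_{18} = 2, t_{19} = 32, t_{20} = 2, t_{21} = 5, t_{22} = 26, t_{23} = 20, t_{24} = 26, t_{25} = 32, t_{26} = 8, t_{27} = 29, t_{28} = 8, t_{29} = 20, t_{30} = 5, t_{31} = 14, t_{32} = 5, t_{33} = 29, t_{34} = 32, t_{35} = 17, t_{36} = 32, t_{37} = 14, t_{38} = 20, t_{39} = 23, t_{40} = 20, t_{41} = 17, t_{42} = 29, t_{43} = 2.
Since (t_{42}, t_{43}) = (t_2, t_3) = (29, 2) (two consecutive terms determine the rest), the sequence is eventually periodic: after a pre-period of length 1 it cycles with period 40.

40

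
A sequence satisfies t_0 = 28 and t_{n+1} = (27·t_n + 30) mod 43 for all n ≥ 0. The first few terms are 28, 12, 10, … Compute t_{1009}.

12

Listing terms: t_0 = 28; t_1 = 12; t_2 = 10; t_3 = 42; t_4 = 3; t_5 = 25; t_6 = 17; t_7 = 16; t_8 = 32; t_9 = 34; t_{10} = 2; t_{11} = 41; t_{12} = 19; t_{13} = 27; t_{14} = 28.
The sequence repeats with period 14.
So t_{1009} = t_{0 + ((1009-0) mod 14)} = t_1 = 12.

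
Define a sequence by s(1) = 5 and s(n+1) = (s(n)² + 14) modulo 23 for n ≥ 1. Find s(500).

7

Computing terms: s(1) = 5,  s(2) = 16,  s(3) = 17,  s(4) = 4,  s(5) = 7,  s(6) = 17.
Since s(6) = s(3) = 17, the sequence is eventually periodic: after a pre-period of length 2 it cycles with period 3.
For n ≥ 3, s(n) depends only on (n - 3) mod 3. (500 - 3) mod 3 = 2, so s(500) = s(5) = 7.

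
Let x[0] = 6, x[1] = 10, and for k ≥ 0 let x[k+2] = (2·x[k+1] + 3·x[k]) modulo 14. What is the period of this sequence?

Listing terms: x[0] = 6; x[1] = 10; x[2] = 10; x[3] = 8; x[4] = 4; x[5] = 4; x[6] = 6; x[7] = 10.
Since (x[6], x[7]) = (x[0], x[1]) = (6, 10) (two consecutive terms determine the rest), the sequence is periodic with period 6.

6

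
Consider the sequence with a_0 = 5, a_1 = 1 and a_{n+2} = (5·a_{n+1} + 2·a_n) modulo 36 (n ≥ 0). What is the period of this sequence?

6

We have a_0 = 5,  a_1 = 1,  a_2 = 15,  a_3 = 5,  a_4 = 19,  a_5 = 33,  a_6 = 23,  a_7 = 1,  a_8 = 15.
Since (a_7, a_8) = (a_1, a_2) = (1, 15) (two consecutive terms determine the rest), the sequence is eventually periodic: after a pre-period of length 1 it cycles with period 6.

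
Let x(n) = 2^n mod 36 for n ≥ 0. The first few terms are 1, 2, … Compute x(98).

4

We have x(0) = 1; x(1) = 2; x(2) = 4; x(3) = 8; x(4) = 16; x(5) = 32; x(6) = 28; x(7) = 20; x(8) = 4.
Since x(8) = x(2) = 4, the sequence is eventually periodic: after a pre-period of length 2 it cycles with period 6.
For n ≥ 2, x(n) depends only on (n - 2) mod 6. (98 - 2) mod 6 = 0, so x(98) = x(2) = 4.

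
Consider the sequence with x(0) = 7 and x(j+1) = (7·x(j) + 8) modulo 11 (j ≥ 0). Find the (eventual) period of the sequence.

Listing terms: x(0) = 7,  x(1) = 2,  x(2) = 0,  x(3) = 8,  x(4) = 9,  x(5) = 5,  x(6) = 10,  x(7) = 1,  x(8) = 4,  x(9) = 3,  x(10) = 7.
Since x(10) = x(0) = 7, the sequence is periodic with period 10.

10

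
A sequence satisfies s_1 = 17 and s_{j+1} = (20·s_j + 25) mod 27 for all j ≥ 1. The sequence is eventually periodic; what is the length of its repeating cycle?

6

Computing terms: s_1 = 17; s_2 = 14; s_3 = 8; s_4 = 23; s_5 = 26; s_6 = 5; s_7 = 17.
Since s_7 = s_1 = 17, the sequence is periodic with period 6.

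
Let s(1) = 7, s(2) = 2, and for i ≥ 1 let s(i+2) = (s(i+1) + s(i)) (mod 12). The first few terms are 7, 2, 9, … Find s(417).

1

We have s(1) = 7,  s(2) = 2,  s(3) = 9,  s(4) = 11,  s(5) = 8,  s(6) = 7,  s(7) = 3,  s(8) = 10,  s(9) = 1,  s(10) = 11,  s(11) = 0,  s(12) = 11,  s(13) = 11,  s(14) = 10,  s(15) = 9,  s(16) = 7,  s(17) = 4,  s(18) = 11,  s(19) = 3,  s(20) = 2,  s(21) = 5,  s(22) = 7,  s(23) = 0,  s(24) = 7,  s(25) = 7,  s(26) = 2.
Since (s(25), s(26)) = (s(1), s(2)) = (7, 2) (two consecutive terms determine the rest), the sequence is periodic with period 24.
So s(417) = s(1 + ((417-1) mod 24)) = s(9) = 1.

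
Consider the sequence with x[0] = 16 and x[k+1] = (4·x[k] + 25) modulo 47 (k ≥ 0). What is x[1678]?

We have x[0] = 16,  x[1] = 42,  x[2] = 5,  x[3] = 45,  x[4] = 17,  x[5] = 46,  x[6] = 21,  x[7] = 15,  x[8] = 38,  x[9] = 36,  x[10] = 28,  x[11] = 43,  x[12] = 9,  x[13] = 14,  x[14] = 34,  x[15] = 20,  x[16] = 11,  x[17] = 22,  x[18] = 19,  x[19] = 7,  x[20] = 6,  x[21] = 2,  x[22] = 33,  x[23] = 16.
The sequence repeats with period 23.
(1678 - 0) mod 23 = 22, so x[1678] = x[22] = 33.

33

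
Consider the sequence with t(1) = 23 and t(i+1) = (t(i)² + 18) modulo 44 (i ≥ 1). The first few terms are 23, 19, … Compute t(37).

43

Computing terms: t(1) = 23; t(2) = 19; t(3) = 27; t(4) = 43; t(5) = 19.
Since t(5) = t(2) = 19, the sequence is eventually periodic: after a pre-period of length 1 it cycles with period 3.
For i ≥ 2, t(i) depends only on (i - 2) mod 3. (37 - 2) mod 3 = 2, so t(37) = t(4) = 43.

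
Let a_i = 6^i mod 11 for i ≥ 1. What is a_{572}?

Computing terms: a_1 = 6, a_2 = 3, a_3 = 7, a_4 = 9, a_5 = 10, a_6 = 5, a_7 = 8, a_8 = 4, a_9 = 2, a_{10} = 1, a_{11} = 6.
The sequence repeats with period 10.
So a_{572} = a_{1 + ((572-1) mod 10)} = a_2 = 3.

3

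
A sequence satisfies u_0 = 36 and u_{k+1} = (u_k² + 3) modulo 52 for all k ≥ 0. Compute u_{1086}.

12

We have u_0 = 36,  u_1 = 51,  u_2 = 4,  u_3 = 19,  u_4 = 0,  u_5 = 3,  u_6 = 12,  u_7 = 43,  u_8 = 32,  u_9 = 39,  u_{10} = 16,  u_{11} = 51.
Since u_{11} = u_1 = 51, the sequence is eventually periodic: after a pre-period of length 1 it cycles with period 10.
For k ≥ 1, u_k depends only on (k - 1) mod 10. (1086 - 1) mod 10 = 5, so u_{1086} = u_6 = 12.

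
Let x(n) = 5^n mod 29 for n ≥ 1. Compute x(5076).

24

Listing terms: x(1) = 5; x(2) = 25; x(3) = 9; x(4) = 16; x(5) = 22; x(6) = 23; x(7) = 28; x(8) = 24; x(9) = 4; x(10) = 20; x(11) = 13; x(12) = 7; x(13) = 6; x(14) = 1; x(15) = 5.
The sequence repeats with period 14.
So x(5076) = x(1 + ((5076-1) mod 14)) = x(8) = 24.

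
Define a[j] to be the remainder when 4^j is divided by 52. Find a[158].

Computing terms: a[0] = 1, a[1] = 4, a[2] = 16, a[3] = 12, a[4] = 48, a[5] = 36, a[6] = 40, a[7] = 4.
Since a[7] = a[1] = 4, the sequence is eventually periodic: after a pre-period of length 1 it cycles with period 6.
For j ≥ 1, a[j] depends only on (j - 1) mod 6. (158 - 1) mod 6 = 1, so a[158] = a[2] = 16.

16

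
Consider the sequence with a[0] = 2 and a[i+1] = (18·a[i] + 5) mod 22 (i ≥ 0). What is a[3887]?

7

a[0] = 2; a[1] = 19; a[2] = 17; a[3] = 3; a[4] = 15; a[5] = 11; a[6] = 5; a[7] = 7; a[8] = 21; a[9] = 9; a[10] = 13; a[11] = 19.
Since a[11] = a[1] = 19, the sequence is eventually periodic: after a pre-period of length 1 it cycles with period 10.
For i ≥ 1, a[i] depends only on (i - 1) mod 10. (3887 - 1) mod 10 = 6, so a[3887] = a[7] = 7.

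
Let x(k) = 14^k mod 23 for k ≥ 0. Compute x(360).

Listing terms: x(0) = 1, x(1) = 14, x(2) = 12, x(3) = 7, x(4) = 6, x(5) = 15, x(6) = 3, x(7) = 19, x(8) = 13, x(9) = 21, x(10) = 18, x(11) = 22, x(12) = 9, x(13) = 11, x(14) = 16, x(15) = 17, x(16) = 8, x(17) = 20, x(18) = 4, x(19) = 10, x(20) = 2, x(21) = 5, x(22) = 1.
Since x(22) = x(0) = 1, the sequence is periodic with period 22.
So x(360) = x(0 + ((360-0) mod 22)) = x(8) = 13.

13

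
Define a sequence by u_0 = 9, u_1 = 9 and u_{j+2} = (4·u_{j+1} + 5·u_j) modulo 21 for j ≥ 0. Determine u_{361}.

We have u_0 = 9, u_1 = 9, u_2 = 18, u_3 = 12, u_4 = 12, u_5 = 3, u_6 = 9, u_7 = 9.
The sequence repeats with period 6.
(361 - 0) mod 6 = 1, so u_{361} = u_1 = 9.

9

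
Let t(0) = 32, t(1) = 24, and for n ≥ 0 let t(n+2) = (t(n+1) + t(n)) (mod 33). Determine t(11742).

1

Computing terms: t(0) = 32; t(1) = 24; t(2) = 23; t(3) = 14; t(4) = 4; t(5) = 18; t(6) = 22; t(7) = 7; t(8) = 29; t(9) = 3; t(10) = 32; t(11) = 2; t(12) = 1; t(13) = 3; t(14) = 4; t(15) = 7; t(16) = 11; t(17) = 18; t(18) = 29; t(19) = 14; t(20) = 10; t(21) = 24; t(22) = 1; t(23) = 25; t(24) = 26; t(25) = 18; t(26) = 11; t(27) = 29; t(28) = 7; t(29) = 3; t(30) = 10; t(31) = 13; t(32) = 23; t(33) = 3; t(34) = 26; t(35) = 29; t(36) = 22; t(37) = 18; t(38) = 7; t(39) = 25; t(40) = 32; t(41) = 24.
Since (t(40), t(41)) = (t(0), t(1)) = (32, 24) (two consecutive terms determine the rest), the sequence is periodic with period 40.
(11742 - 0) mod 40 = 22, so t(11742) = t(22) = 1.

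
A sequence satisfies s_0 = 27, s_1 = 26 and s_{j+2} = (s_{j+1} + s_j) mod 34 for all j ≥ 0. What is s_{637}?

24

Computing terms: s_0 = 27,  s_1 = 26,  s_2 = 19,  s_3 = 11,  s_4 = 30,  s_5 = 7,  s_6 = 3,  s_7 = 10,  s_8 = 13,  s_9 = 23,  s_{10} = 2,  s_{11} = 25,  s_{12} = 27,  s_{13} = 18,  s_{14} = 11,  s_{15} = 29,  s_{16} = 6,  s_{17} = 1,  s_{18} = 7,  s_{19} = 8,  s_{20} = 15,  s_{21} = 23,  s_{22} = 4,  s_{23} = 27,  s_{24} = 31,  s_{25} = 24,  s_{26} = 21,  s_{27} = 11,  s_{28} = 32,  s_{29} = 9,  s_{30} = 7,  s_{31} = 16,  s_{32} = 23,  s_{33} = 5,  s_{34} = 28,  s_{35} = 33,  s_{36} = 27,  s_{37} = 26.
The sequence repeats with period 36.
So s_{637} = s_{0 + ((637-0) mod 36)} = s_{25} = 24.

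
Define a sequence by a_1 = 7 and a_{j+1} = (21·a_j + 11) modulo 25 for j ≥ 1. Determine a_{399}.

15

Computing terms: a_1 = 7,  a_2 = 8,  a_3 = 4,  a_4 = 20,  a_5 = 6,  a_6 = 12,  a_7 = 13,  a_8 = 9,  a_9 = 0,  a_{10} = 11,  a_{11} = 17,  a_{12} = 18,  a_{13} = 14,  a_{14} = 5,  a_{15} = 16,  a_{16} = 22,  a_{17} = 23,  a_{18} = 19,  a_{19} = 10,  a_{20} = 21,  a_{21} = 2,  a_{22} = 3,  a_{23} = 24,  a_{24} = 15,  a_{25} = 1,  a_{26} = 7.
Since a_{26} = a_1 = 7, the sequence is periodic with period 25.
(399 - 1) mod 25 = 23, so a_{399} = a_{24} = 15.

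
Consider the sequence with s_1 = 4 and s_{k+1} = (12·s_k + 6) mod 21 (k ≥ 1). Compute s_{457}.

18

Computing terms: s_1 = 4,  s_2 = 12,  s_3 = 3,  s_4 = 0,  s_5 = 6,  s_6 = 15,  s_7 = 18,  s_8 = 12.
Since s_8 = s_2 = 12, the sequence is eventually periodic: after a pre-period of length 1 it cycles with period 6.
For k ≥ 2, s_k depends only on (k - 2) mod 6. (457 - 2) mod 6 = 5, so s_{457} = s_7 = 18.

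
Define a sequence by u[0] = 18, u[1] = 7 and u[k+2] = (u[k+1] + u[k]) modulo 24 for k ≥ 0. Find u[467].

Computing terms: u[0] = 18,  u[1] = 7,  u[2] = 1,  u[3] = 8,  u[4] = 9,  u[5] = 17,  u[6] = 2,  u[7] = 19,  u[8] = 21,  u[9] = 16,  u[10] = 13,  u[11] = 5,  u[12] = 18,  u[13] = 23,  u[14] = 17,  u[15] = 16,  u[16] = 9,  u[17] = 1,  u[18] = 10,  u[19] = 11,  u[20] = 21,  u[21] = 8,  u[22] = 5,  u[23] = 13,  u[24] = 18,  u[25] = 7.
The sequence repeats with period 24.
(467 - 0) mod 24 = 11, so u[467] = u[11] = 5.

5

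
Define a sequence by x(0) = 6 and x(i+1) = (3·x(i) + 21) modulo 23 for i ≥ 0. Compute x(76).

We have x(0) = 6; x(1) = 16; x(2) = 0; x(3) = 21; x(4) = 15; x(5) = 20; x(6) = 12; x(7) = 11; x(8) = 8; x(9) = 22; x(10) = 18; x(11) = 6.
The sequence repeats with period 11.
So x(76) = x(0 + ((76-0) mod 11)) = x(10) = 18.

18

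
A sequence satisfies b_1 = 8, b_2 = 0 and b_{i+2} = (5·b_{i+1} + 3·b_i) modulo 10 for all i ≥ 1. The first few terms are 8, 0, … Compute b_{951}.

6

b_1 = 8, b_2 = 0, b_3 = 4, b_4 = 0, b_5 = 2, b_6 = 0, b_7 = 6, b_8 = 0, b_9 = 8, b_{10} = 0.
The sequence repeats with period 8.
(951 - 1) mod 8 = 6, so b_{951} = b_7 = 6.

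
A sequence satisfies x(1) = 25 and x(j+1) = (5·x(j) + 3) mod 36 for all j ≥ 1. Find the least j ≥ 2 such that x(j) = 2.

8

x(1) = 25, x(2) = 20, x(3) = 31, x(4) = 14, x(5) = 1, x(6) = 8, x(7) = 7, x(8) = 2, x(9) = 13, x(10) = 32, x(11) = 19, x(12) = 26, x(13) = 25.
Since x(13) = x(1) = 25, the sequence is periodic with period 12.
The value 2 first appears (with j ≥ 2) at x(8).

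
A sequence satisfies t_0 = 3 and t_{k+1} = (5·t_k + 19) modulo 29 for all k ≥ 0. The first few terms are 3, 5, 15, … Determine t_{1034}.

6

t_0 = 3; t_1 = 5; t_2 = 15; t_3 = 7; t_4 = 25; t_5 = 28; t_6 = 14; t_7 = 2; t_8 = 0; t_9 = 19; t_{10} = 27; t_{11} = 9; t_{12} = 6; t_{13} = 20; t_{14} = 3.
Since t_{14} = t_0 = 3, the sequence is periodic with period 14.
(1034 - 0) mod 14 = 12, so t_{1034} = t_{12} = 6.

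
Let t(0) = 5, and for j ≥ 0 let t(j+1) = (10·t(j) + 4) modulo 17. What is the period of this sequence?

Computing terms: t(0) = 5,  t(1) = 3,  t(2) = 0,  t(3) = 4,  t(4) = 10,  t(5) = 2,  t(6) = 7,  t(7) = 6,  t(8) = 13,  t(9) = 15,  t(10) = 1,  t(11) = 14,  t(12) = 8,  t(13) = 16,  t(14) = 11,  t(15) = 12,  t(16) = 5.
The sequence repeats with period 16.

16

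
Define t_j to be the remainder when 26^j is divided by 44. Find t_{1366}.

Listing terms: t_0 = 1; t_1 = 26; t_2 = 16; t_3 = 20; t_4 = 36; t_5 = 12; t_6 = 4; t_7 = 16.
Since t_7 = t_2 = 16, the sequence is eventually periodic: after a pre-period of length 2 it cycles with period 5.
For j ≥ 2, t_j depends only on (j - 2) mod 5. (1366 - 2) mod 5 = 4, so t_{1366} = t_6 = 4.

4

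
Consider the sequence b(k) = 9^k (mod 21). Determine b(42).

Listing terms: b(1) = 9, b(2) = 18, b(3) = 15, b(4) = 9.
The sequence repeats with period 3.
So b(42) = b(1 + ((42-1) mod 3)) = b(3) = 15.

15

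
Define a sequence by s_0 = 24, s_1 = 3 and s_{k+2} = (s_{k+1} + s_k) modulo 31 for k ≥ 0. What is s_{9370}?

20

s_0 = 24, s_1 = 3, s_2 = 27, s_3 = 30, s_4 = 26, s_5 = 25, s_6 = 20, s_7 = 14, s_8 = 3, s_9 = 17, s_{10} = 20, s_{11} = 6, s_{12} = 26, s_{13} = 1, s_{14} = 27, s_{15} = 28, s_{16} = 24, s_{17} = 21, s_{18} = 14, s_{19} = 4, s_{20} = 18, s_{21} = 22, s_{22} = 9, s_{23} = 0, s_{24} = 9, s_{25} = 9, s_{26} = 18, s_{27} = 27, s_{28} = 14, s_{29} = 10, s_{30} = 24, s_{31} = 3.
The sequence repeats with period 30.
So s_{9370} = s_{0 + ((9370-0) mod 30)} = s_{10} = 20.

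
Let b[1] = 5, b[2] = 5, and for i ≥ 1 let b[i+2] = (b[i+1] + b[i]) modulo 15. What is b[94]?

10

We have b[1] = 5,  b[2] = 5,  b[3] = 10,  b[4] = 0,  b[5] = 10,  b[6] = 10,  b[7] = 5,  b[8] = 0,  b[9] = 5,  b[10] = 5.
Since (b[9], b[10]) = (b[1], b[2]) = (5, 5) (two consecutive terms determine the rest), the sequence is periodic with period 8.
So b[94] = b[1 + ((94-1) mod 8)] = b[6] = 10.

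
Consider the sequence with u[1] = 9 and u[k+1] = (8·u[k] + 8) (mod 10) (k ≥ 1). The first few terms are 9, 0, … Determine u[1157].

Computing terms: u[1] = 9; u[2] = 0; u[3] = 8; u[4] = 2; u[5] = 4; u[6] = 0.
Since u[6] = u[2] = 0, the sequence is eventually periodic: after a pre-period of length 1 it cycles with period 4.
For k ≥ 2, u[k] depends only on (k - 2) mod 4. (1157 - 2) mod 4 = 3, so u[1157] = u[5] = 4.

4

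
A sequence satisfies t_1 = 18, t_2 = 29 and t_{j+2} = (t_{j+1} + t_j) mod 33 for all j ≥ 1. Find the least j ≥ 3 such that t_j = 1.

We have t_1 = 18, t_2 = 29, t_3 = 14, t_4 = 10, t_5 = 24, t_6 = 1, t_7 = 25, t_8 = 26, t_9 = 18, t_{10} = 11, t_{11} = 29, t_{12} = 7, t_{13} = 3, t_{14} = 10, t_{15} = 13, t_{16} = 23, t_{17} = 3, t_{18} = 26, t_{19} = 29, t_{20} = 22, t_{21} = 18, t_{22} = 7, t_{23} = 25, t_{24} = 32, t_{25} = 24, t_{26} = 23, t_{27} = 14, t_{28} = 4, t_{29} = 18, t_{30} = 22, t_{31} = 7, t_{32} = 29, t_{33} = 3, t_{34} = 32, t_{35} = 2, t_{36} = 1, t_{37} = 3, t_{38} = 4, t_{39} = 7, t_{40} = 11, t_{41} = 18, t_{42} = 29.
The sequence repeats with period 40.
The value 1 first appears (with j ≥ 3) at t_6.

6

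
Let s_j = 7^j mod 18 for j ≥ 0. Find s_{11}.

Computing terms: s_0 = 1; s_1 = 7; s_2 = 13; s_3 = 1.
Since s_3 = s_0 = 1, the sequence is periodic with period 3.
(11 - 0) mod 3 = 2, so s_{11} = s_2 = 13.

13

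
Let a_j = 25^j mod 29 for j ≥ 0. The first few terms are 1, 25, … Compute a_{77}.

Computing terms: a_0 = 1, a_1 = 25, a_2 = 16, a_3 = 23, a_4 = 24, a_5 = 20, a_6 = 7, a_7 = 1.
The sequence repeats with period 7.
(77 - 0) mod 7 = 0, so a_{77} = a_0 = 1.

1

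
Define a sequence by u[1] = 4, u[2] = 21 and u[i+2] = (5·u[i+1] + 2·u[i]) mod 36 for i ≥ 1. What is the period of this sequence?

6

u[1] = 4, u[2] = 21, u[3] = 5, u[4] = 31, u[5] = 21, u[6] = 23, u[7] = 13, u[8] = 3, u[9] = 5, u[10] = 31.
Since (u[9], u[10]) = (u[3], u[4]) = (5, 31) (two consecutive terms determine the rest), the sequence is eventually periodic: after a pre-period of length 2 it cycles with period 6.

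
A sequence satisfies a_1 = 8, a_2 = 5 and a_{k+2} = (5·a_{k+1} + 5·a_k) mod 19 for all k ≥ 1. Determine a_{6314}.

3

a_1 = 8; a_2 = 5; a_3 = 8; a_4 = 8; a_5 = 4; a_6 = 3; a_7 = 16; a_8 = 0; a_9 = 4; a_{10} = 1; a_{11} = 6; a_{12} = 16; a_{13} = 15; a_{14} = 3; a_{15} = 14; a_{16} = 9; a_{17} = 1; a_{18} = 12; a_{19} = 8; a_{20} = 5.
The sequence repeats with period 18.
(6314 - 1) mod 18 = 13, so a_{6314} = a_{14} = 3.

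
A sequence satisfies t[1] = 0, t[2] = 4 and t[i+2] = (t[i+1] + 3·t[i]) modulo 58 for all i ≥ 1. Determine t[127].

Computing terms: t[1] = 0,  t[2] = 4,  t[3] = 4,  t[4] = 16,  t[5] = 28,  t[6] = 18,  t[7] = 44,  t[8] = 40,  t[9] = 56,  t[10] = 2,  t[11] = 54,  t[12] = 2,  t[13] = 48,  t[14] = 54,  t[15] = 24,  t[16] = 12,  t[17] = 26,  t[18] = 4,  t[19] = 24,  t[20] = 36,  t[21] = 50,  t[22] = 42,  t[23] = 18,  t[24] = 28,  t[25] = 24,  t[26] = 50,  t[27] = 6,  t[28] = 40,  t[29] = 0,  t[30] = 4.
Since (t[29], t[30]) = (t[1], t[2]) = (0, 4) (two consecutive terms determine the rest), the sequence is periodic with period 28.
So t[127] = t[1 + ((127-1) mod 28)] = t[15] = 24.

24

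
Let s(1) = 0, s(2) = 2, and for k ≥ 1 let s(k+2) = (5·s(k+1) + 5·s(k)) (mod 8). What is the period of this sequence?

6

We have s(1) = 0,  s(2) = 2,  s(3) = 2,  s(4) = 4,  s(5) = 6,  s(6) = 2,  s(7) = 0,  s(8) = 2.
The sequence repeats with period 6.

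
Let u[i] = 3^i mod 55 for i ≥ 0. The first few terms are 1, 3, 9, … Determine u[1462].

Computing terms: u[0] = 1, u[1] = 3, u[2] = 9, u[3] = 27, u[4] = 26, u[5] = 23, u[6] = 14, u[7] = 42, u[8] = 16, u[9] = 48, u[10] = 34, u[11] = 47, u[12] = 31, u[13] = 38, u[14] = 4, u[15] = 12, u[16] = 36, u[17] = 53, u[18] = 49, u[19] = 37, u[20] = 1.
The sequence repeats with period 20.
So u[1462] = u[0 + ((1462-0) mod 20)] = u[2] = 9.

9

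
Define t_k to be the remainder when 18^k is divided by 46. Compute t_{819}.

26

t_0 = 1; t_1 = 18; t_2 = 2; t_3 = 36; t_4 = 4; t_5 = 26; t_6 = 8; t_7 = 6; t_8 = 16; t_9 = 12; t_{10} = 32; t_{11} = 24; t_{12} = 18.
Since t_{12} = t_1 = 18, the sequence is eventually periodic: after a pre-period of length 1 it cycles with period 11.
For k ≥ 1, t_k depends only on (k - 1) mod 11. (819 - 1) mod 11 = 4, so t_{819} = t_5 = 26.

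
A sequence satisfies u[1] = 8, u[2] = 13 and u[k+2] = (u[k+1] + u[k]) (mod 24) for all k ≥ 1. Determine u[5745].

17

u[1] = 8; u[2] = 13; u[3] = 21; u[4] = 10; u[5] = 7; u[6] = 17; u[7] = 0; u[8] = 17; u[9] = 17; u[10] = 10; u[11] = 3; u[12] = 13; u[13] = 16; u[14] = 5; u[15] = 21; u[16] = 2; u[17] = 23; u[18] = 1; u[19] = 0; u[20] = 1; u[21] = 1; u[22] = 2; u[23] = 3; u[24] = 5; u[25] = 8; u[26] = 13.
Since (u[25], u[26]) = (u[1], u[2]) = (8, 13) (two consecutive terms determine the rest), the sequence is periodic with period 24.
(5745 - 1) mod 24 = 8, so u[5745] = u[9] = 17.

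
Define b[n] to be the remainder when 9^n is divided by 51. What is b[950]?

21

Computing terms: b[0] = 1; b[1] = 9; b[2] = 30; b[3] = 15; b[4] = 33; b[5] = 42; b[6] = 21; b[7] = 36; b[8] = 18; b[9] = 9.
Since b[9] = b[1] = 9, the sequence is eventually periodic: after a pre-period of length 1 it cycles with period 8.
For n ≥ 1, b[n] depends only on (n - 1) mod 8. (950 - 1) mod 8 = 5, so b[950] = b[6] = 21.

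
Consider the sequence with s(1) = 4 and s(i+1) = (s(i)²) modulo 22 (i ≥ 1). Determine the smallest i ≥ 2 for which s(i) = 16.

Computing terms: s(1) = 4, s(2) = 16, s(3) = 14, s(4) = 20, s(5) = 4.
The sequence repeats with period 4.
The value 16 first appears (with i ≥ 2) at s(2).

2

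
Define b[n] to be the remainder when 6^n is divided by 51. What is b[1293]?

27

b[1] = 6; b[2] = 36; b[3] = 12; b[4] = 21; b[5] = 24; b[6] = 42; b[7] = 48; b[8] = 33; b[9] = 45; b[10] = 15; b[11] = 39; b[12] = 30; b[13] = 27; b[14] = 9; b[15] = 3; b[16] = 18; b[17] = 6.
The sequence repeats with period 16.
So b[1293] = b[1 + ((1293-1) mod 16)] = b[13] = 27.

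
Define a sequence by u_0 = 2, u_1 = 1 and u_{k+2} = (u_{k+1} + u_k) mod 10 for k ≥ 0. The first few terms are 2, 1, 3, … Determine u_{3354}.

Listing terms: u_0 = 2, u_1 = 1, u_2 = 3, u_3 = 4, u_4 = 7, u_5 = 1, u_6 = 8, u_7 = 9, u_8 = 7, u_9 = 6, u_{10} = 3, u_{11} = 9, u_{12} = 2, u_{13} = 1.
Since (u_{12}, u_{13}) = (u_0, u_1) = (2, 1) (two consecutive terms determine the rest), the sequence is periodic with period 12.
(3354 - 0) mod 12 = 6, so u_{3354} = u_6 = 8.

8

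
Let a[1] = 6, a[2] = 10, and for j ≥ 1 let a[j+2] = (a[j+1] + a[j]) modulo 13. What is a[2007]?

10

We have a[1] = 6, a[2] = 10, a[3] = 3, a[4] = 0, a[5] = 3, a[6] = 3, a[7] = 6, a[8] = 9, a[9] = 2, a[10] = 11, a[11] = 0, a[12] = 11, a[13] = 11, a[14] = 9, a[15] = 7, a[16] = 3, a[17] = 10, a[18] = 0, a[19] = 10, a[20] = 10, a[21] = 7, a[22] = 4, a[23] = 11, a[24] = 2, a[25] = 0, a[26] = 2, a[27] = 2, a[28] = 4, a[29] = 6, a[30] = 10.
Since (a[29], a[30]) = (a[1], a[2]) = (6, 10) (two consecutive terms determine the rest), the sequence is periodic with period 28.
(2007 - 1) mod 28 = 18, so a[2007] = a[19] = 10.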